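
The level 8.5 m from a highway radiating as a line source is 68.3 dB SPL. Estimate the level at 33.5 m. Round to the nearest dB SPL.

Cylindrical spreading from a line source gives a 10·log₁₀(r₂/r₁) drop.
L₂ = 68.3 − 10·log₁₀(33.5/8.5) = 68.3 − 5.956 = 62.34 dB SPL.

62 dB SPL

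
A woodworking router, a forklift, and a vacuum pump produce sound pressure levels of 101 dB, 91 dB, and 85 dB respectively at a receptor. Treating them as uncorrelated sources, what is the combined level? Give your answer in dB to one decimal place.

101.5 dB

Incoherent sources combine by intensity addition: L_total = 10·log₁₀(Σ 10^(L_i/10)).
Σ 10^(L/10) = 10^(101/10) + 10^(91/10) + 10^(85/10) = 1.416e+10.
L_total = 10·log₁₀(1.416e+10) = 101.51 dB.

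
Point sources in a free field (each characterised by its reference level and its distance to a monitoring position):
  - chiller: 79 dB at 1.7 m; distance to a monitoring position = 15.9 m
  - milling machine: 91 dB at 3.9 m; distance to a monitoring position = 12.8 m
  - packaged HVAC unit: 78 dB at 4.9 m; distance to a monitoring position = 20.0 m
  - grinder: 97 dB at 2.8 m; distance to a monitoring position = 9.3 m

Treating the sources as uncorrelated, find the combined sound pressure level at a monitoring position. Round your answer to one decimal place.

87.6 dB

First find each source's level at the receiver (point-source: −20·log₁₀(r/r_ref)), then combine on an intensity basis.
chiller: 79 − 20·log₁₀(15.9/1.7) = 79 − 19.42 = 59.58 dB.
milling machine: 91 − 20·log₁₀(12.8/3.9) = 91 − 10.32 = 80.68 dB.
packaged HVAC unit: 78 − 20·log₁₀(20.0/4.9) = 78 − 12.22 = 65.78 dB.
grinder: 97 − 20·log₁₀(9.3/2.8) = 97 − 10.43 = 86.57 dB.
Σ 10^(L/10) = 5.759e+08 → L_total = 10·log₁₀(5.759e+08) = 87.60 dB.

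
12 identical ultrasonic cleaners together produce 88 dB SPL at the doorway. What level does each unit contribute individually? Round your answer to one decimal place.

12 equal contributions raise the level by 10·log₁₀ 12 = 10.792 dB, so each unit alone gives 88 − 10.792.

77.2 dB SPL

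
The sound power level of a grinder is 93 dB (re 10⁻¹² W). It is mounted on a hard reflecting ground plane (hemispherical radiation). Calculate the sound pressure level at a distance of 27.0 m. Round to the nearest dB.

56 dB

Free-field hemispherical radiation: L_p = L_w − 10·log₁₀(2π·r²), r = 27.0 m.
2π·r² = 4580 m², 10·log₁₀ of that is 36.609 dB.
L_p = 93 − 36.609 = 56.39 dB.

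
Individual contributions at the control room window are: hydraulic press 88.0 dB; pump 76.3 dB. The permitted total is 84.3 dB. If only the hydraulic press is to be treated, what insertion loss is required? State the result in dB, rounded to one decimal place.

4.4 dB

The untreated sources together contribute 10^(76.3/10) = 4.266e+07, i.e. 76.30 dB.
To meet 84.3 dB overall, the treated hydraulic press may contribute at most 10^(84.3/10) − 4.266e+07 = 2.265e+08, i.e. 83.55 dB.
So the hydraulic press must be reduced from 88.0 to 83.55 dB: IL = 4.45 dB.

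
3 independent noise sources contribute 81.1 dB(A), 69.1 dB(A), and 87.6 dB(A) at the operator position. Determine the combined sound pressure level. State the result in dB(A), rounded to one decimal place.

Incoherent sources combine by intensity addition: L_total = 10·log₁₀(Σ 10^(L_i/10)).
Σ 10^(L/10) = 10^(81.1/10) + 10^(69.1/10) + 10^(87.6/10) = 7.124e+08.
L_total = 10·log₁₀(7.124e+08) = 88.53 dB(A).

88.5 dB(A)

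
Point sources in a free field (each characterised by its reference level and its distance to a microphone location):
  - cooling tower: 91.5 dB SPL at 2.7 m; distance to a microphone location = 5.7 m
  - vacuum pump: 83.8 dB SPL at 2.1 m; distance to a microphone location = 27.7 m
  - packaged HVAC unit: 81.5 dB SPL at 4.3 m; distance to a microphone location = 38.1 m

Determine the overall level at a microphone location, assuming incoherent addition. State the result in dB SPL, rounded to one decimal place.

First find each source's level at the receiver (point-source: −20·log₁₀(r/r_ref)), then combine on an intensity basis.
cooling tower: 91.5 − 20·log₁₀(5.7/2.7) = 91.5 − 6.49 = 85.01 dB SPL.
vacuum pump: 83.8 − 20·log₁₀(27.7/2.1) = 83.8 − 22.41 = 61.39 dB SPL.
packaged HVAC unit: 81.5 − 20·log₁₀(38.1/4.3) = 81.5 − 18.95 = 62.55 dB SPL.
Σ 10^(L/10) = 3.201e+08 → L_total = 10·log₁₀(3.201e+08) = 85.05 dB SPL.

85.1 dB SPL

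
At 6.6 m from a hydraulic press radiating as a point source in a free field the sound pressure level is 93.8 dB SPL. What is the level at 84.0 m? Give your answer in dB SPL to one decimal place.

71.7 dB SPL

For a point source, L₂ = L₁ − 20·log₁₀(r₂/r₁).
L₂ = 93.8 − 20·log₁₀(84.0/6.6) = 93.8 − 22.095 = 71.71 dB SPL.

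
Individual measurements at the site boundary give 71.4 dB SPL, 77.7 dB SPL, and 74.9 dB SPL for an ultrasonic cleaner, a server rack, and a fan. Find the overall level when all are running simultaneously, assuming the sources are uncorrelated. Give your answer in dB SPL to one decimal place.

80.2 dB SPL

For uncorrelated sources the intensities add, so convert each level to linear form, sum, and take 10·log₁₀ of the total.
Σ 10^(L/10) = 10^(71.4/10) + 10^(77.7/10) + 10^(74.9/10) = 1.036e+08.
L_total = 10·log₁₀(1.036e+08) = 80.15 dB SPL.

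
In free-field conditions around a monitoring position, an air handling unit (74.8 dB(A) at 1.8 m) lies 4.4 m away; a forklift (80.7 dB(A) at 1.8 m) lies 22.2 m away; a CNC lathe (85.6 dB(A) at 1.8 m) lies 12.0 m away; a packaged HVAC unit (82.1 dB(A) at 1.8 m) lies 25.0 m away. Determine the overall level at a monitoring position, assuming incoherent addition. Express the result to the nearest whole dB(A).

72 dB(A)

Apply inverse-square spreading to bring every level to the receiver, then sum 10^(L/10).
air handling unit: 74.8 − 20·log₁₀(4.4/1.8) = 74.8 − 7.76 = 67.04 dB(A).
forklift: 80.7 − 20·log₁₀(22.2/1.8) = 80.7 − 21.82 = 58.88 dB(A).
CNC lathe: 85.6 − 20·log₁₀(12.0/1.8) = 85.6 − 16.48 = 69.12 dB(A).
packaged HVAC unit: 82.1 − 20·log₁₀(25.0/1.8) = 82.1 − 22.85 = 59.25 dB(A).
Σ 10^(L/10) = 1.484e+07 → L_total = 10·log₁₀(1.484e+07) = 71.71 dB(A).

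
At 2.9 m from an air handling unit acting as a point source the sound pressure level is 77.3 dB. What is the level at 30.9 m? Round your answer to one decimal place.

For a point source, L₂ = L₁ − 20·log₁₀(r₂/r₁).
L₂ = 77.3 − 20·log₁₀(30.9/2.9) = 77.3 − 20.551 = 56.75 dB.

56.7 dB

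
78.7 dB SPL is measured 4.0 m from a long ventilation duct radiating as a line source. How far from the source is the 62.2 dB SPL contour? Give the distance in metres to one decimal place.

178.7 m

The 16.5 dB drop corresponds to a distance ratio of 10^(16.5/10) for a line source.
r₂ = 4.0·10^((78.7−62.2)/10) = 4.0·10^(16.5/10) = 178.67 m.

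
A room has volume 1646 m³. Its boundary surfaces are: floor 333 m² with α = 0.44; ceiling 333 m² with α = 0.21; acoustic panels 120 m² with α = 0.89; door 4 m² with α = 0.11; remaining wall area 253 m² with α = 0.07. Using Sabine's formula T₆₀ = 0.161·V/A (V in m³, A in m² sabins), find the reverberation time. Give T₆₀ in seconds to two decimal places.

0.78 s

Summing Sᵢαᵢ: 333·0.44 + 333·0.21 + 120·0.89 + 4·0.11 + 253·0.07 = 341.40 m².
T₆₀ = 0.161·V/A = 0.161·1646/341.40 = 0.776 s.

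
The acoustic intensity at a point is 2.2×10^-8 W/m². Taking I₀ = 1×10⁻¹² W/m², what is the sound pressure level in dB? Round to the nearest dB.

43 dB

Dividing by I₀ shifts the exponent by 12: I/I₀ = 2.2×10^4.
L = 10·(0.3424 + 4) = 43.42 dB.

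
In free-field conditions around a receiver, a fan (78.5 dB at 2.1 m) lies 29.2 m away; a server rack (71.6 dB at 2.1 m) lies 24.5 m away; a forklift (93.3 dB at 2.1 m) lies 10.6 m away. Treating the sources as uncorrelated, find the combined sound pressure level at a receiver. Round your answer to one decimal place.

79.3 dB

Propagate each source to the receiver with L = L_ref − 20·log₁₀(r/r_ref), then add intensities.
fan: 78.5 − 20·log₁₀(29.2/2.1) = 78.5 − 22.86 = 55.64 dB.
server rack: 71.6 − 20·log₁₀(24.5/2.1) = 71.6 − 21.34 = 50.26 dB.
forklift: 93.3 − 20·log₁₀(10.6/2.1) = 93.3 − 14.06 = 79.24 dB.
Σ 10^(L/10) = 8.438e+07 → L_total = 10·log₁₀(8.438e+07) = 79.26 dB.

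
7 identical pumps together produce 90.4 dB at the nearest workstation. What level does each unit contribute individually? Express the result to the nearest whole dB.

82 dB

7 equal contributions raise the level by 10·log₁₀ 7 = 8.451 dB, so each unit alone gives 90.4 − 8.451.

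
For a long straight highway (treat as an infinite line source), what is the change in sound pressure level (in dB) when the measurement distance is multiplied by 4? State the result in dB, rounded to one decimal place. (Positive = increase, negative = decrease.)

-6.0 dB

Line-source spreading: ΔL = −10·log₁₀(r₂/r₁).
ΔL = −10·log₁₀(4) = -6.02 dB.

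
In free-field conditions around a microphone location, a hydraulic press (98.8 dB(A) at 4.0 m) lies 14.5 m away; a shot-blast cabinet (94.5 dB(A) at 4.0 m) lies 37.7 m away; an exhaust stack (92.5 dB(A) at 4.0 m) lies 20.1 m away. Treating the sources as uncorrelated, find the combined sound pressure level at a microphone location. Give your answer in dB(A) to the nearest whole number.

88 dB(A)

Apply inverse-square spreading to bring every level to the receiver, then sum 10^(L/10).
hydraulic press: 98.8 − 20·log₁₀(14.5/4.0) = 98.8 − 11.19 = 87.61 dB(A).
shot-blast cabinet: 94.5 − 20·log₁₀(37.7/4.0) = 94.5 − 19.49 = 75.01 dB(A).
exhaust stack: 92.5 − 20·log₁₀(20.1/4.0) = 92.5 − 14.02 = 78.48 dB(A).
Σ 10^(L/10) = 6.794e+08 → L_total = 10·log₁₀(6.794e+08) = 88.32 dB(A).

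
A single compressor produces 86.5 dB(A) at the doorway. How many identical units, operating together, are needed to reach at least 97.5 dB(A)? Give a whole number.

13

The shortfall is 97.5 − 86.5 = 11.0 dB, and N units add 10·log₁₀ N, so need 10·log₁₀ N ≥ 11.0.
N ≥ 10^(11.0/10) = 12.589, so N = 13.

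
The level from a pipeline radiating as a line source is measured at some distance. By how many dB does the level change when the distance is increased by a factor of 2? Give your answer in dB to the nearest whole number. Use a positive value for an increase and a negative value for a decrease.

With cylindrical spreading the level changes by −10·log₁₀(r₂/r₁).
ΔL = −10·log₁₀(2) = -3.01 dB.

-3 dB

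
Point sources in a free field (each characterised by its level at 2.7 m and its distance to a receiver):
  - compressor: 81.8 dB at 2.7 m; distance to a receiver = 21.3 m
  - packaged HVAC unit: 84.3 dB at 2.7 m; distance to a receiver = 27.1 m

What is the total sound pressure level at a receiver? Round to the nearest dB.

Propagate each source to the receiver with L = L_ref − 20·log₁₀(r/r_ref), then add intensities.
compressor: 81.8 − 20·log₁₀(21.3/2.7) = 81.8 − 17.94 = 63.86 dB.
packaged HVAC unit: 84.3 − 20·log₁₀(27.1/2.7) = 84.3 − 20.03 = 64.27 dB.
Σ 10^(L/10) = 5.104e+06 → L_total = 10·log₁₀(5.104e+06) = 67.08 dB.

67 dB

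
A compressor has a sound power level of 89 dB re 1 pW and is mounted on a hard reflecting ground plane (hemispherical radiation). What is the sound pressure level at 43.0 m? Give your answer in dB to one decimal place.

The power spreads over a hemisphere of area 2π·r², so L_p = L_w − 10·log₁₀(2π·r²).
2π·r² = 1.162e+04 m², 10·log₁₀ of that is 40.651 dB.
L_p = 89 − 40.651 = 48.35 dB.

48.3 dB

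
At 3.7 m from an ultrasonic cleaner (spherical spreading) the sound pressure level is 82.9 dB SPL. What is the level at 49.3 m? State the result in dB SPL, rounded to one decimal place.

For a point source, L₂ = L₁ − 20·log₁₀(r₂/r₁).
L₂ = 82.9 − 20·log₁₀(49.3/3.7) = 82.9 − 22.493 = 60.41 dB SPL.

60.4 dB SPL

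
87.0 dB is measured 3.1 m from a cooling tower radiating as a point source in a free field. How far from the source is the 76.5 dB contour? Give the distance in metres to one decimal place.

Point-source spreading drops the level by 20·log₁₀(r₂/r₁); inverting, r₂/r₁ = 10^(ΔL/20).
r₂ = 3.1·10^((87.0−76.5)/20) = 3.1·10^(10.5/20) = 10.38 m.

10.4 m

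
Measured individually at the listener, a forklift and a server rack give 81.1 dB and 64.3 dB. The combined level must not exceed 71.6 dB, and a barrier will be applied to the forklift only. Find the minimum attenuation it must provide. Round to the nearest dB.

10 dB

Fixed contribution from the other source: Σ 10^(L/10) = 10^(64.3/10) = 2.692e+06 (64.30 dB).
To meet 71.6 dB overall, the treated forklift may contribute at most 10^(71.6/10) − 2.692e+06 = 1.176e+07, i.e. 70.71 dB.
So the forklift must be reduced from 81.1 to 70.71 dB: IL = 10.39 dB.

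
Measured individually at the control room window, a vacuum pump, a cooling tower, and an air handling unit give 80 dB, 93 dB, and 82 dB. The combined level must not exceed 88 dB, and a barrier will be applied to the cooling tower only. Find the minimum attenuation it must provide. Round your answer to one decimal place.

Fixed contribution from the other sources: Σ 10^(L/10) = 10^(80/10) + 10^(82/10) = 2.585e+08 (84.12 dB).
To meet 88 dB overall, the treated cooling tower may contribute at most 10^(88/10) − 2.585e+08 = 3.725e+08, i.e. 85.71 dB.
So the cooling tower must be reduced from 93 to 85.71 dB: IL = 7.29 dB.

7.3 dB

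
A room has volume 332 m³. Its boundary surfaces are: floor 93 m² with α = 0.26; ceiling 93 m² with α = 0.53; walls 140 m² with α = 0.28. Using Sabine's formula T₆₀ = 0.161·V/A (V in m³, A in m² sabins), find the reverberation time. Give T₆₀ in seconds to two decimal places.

A = Σ Sᵢαᵢ = 93·0.26 + 93·0.53 + 140·0.28 = 112.67 m².
T₆₀ = 0.161·V/A = 0.161·332/112.67 = 0.474 s.

0.47 s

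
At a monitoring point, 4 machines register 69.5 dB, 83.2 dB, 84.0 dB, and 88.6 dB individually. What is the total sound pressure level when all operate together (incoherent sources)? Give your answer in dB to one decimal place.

Incoherent sources combine by intensity addition: L_total = 10·log₁₀(Σ 10^(L_i/10)).
Σ 10^(L/10) = 10^(69.5/10) + 10^(83.2/10) + 10^(84.0/10) + 10^(88.6/10) = 1.193e+09.
L_total = 10·log₁₀(1.193e+09) = 90.77 dB.

90.8 dB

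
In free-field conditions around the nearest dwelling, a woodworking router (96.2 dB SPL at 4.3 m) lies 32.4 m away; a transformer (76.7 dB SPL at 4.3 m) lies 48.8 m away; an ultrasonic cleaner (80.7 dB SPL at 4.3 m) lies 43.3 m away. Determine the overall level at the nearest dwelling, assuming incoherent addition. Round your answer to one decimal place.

78.7 dB SPL

Apply inverse-square spreading to bring every level to the receiver, then sum 10^(L/10).
woodworking router: 96.2 − 20·log₁₀(32.4/4.3) = 96.2 − 17.54 = 78.66 dB SPL.
transformer: 76.7 − 20·log₁₀(48.8/4.3) = 76.7 − 21.10 = 55.60 dB SPL.
ultrasonic cleaner: 80.7 − 20·log₁₀(43.3/4.3) = 80.7 − 20.06 = 60.64 dB SPL.
Σ 10^(L/10) = 7.495e+07 → L_total = 10·log₁₀(7.495e+07) = 78.75 dB SPL.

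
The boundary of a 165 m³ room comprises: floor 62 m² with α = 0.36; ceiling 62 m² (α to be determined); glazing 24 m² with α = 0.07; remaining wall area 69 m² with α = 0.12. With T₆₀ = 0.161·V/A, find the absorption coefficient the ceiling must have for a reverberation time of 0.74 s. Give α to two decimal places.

0.06

From T₆₀ = 0.161·V/A, the target T₆₀ = 0.74 s needs A = 0.161·165/0.74 = 35.90 m².
Absorption from the other surfaces = 62·0.36 + 24·0.07 + 69·0.12 = 32.28 m², so the ceiling must supply 3.62 m² over 62 m².
α = 3.62/62 = 0.058.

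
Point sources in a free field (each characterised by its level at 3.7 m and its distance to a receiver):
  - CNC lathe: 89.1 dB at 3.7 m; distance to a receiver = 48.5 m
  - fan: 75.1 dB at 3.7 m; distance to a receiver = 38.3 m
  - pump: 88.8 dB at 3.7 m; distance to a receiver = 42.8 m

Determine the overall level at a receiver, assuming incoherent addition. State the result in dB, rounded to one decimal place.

First find each source's level at the receiver (point-source: −20·log₁₀(r/r_ref)), then combine on an intensity basis.
CNC lathe: 89.1 − 20·log₁₀(48.5/3.7) = 89.1 − 22.35 = 66.75 dB.
fan: 75.1 − 20·log₁₀(38.3/3.7) = 75.1 − 20.30 = 54.80 dB.
pump: 88.8 − 20·log₁₀(42.8/3.7) = 88.8 − 21.26 = 67.54 dB.
Σ 10^(L/10) = 1.070e+07 → L_total = 10·log₁₀(1.070e+07) = 70.29 dB.

70.3 dB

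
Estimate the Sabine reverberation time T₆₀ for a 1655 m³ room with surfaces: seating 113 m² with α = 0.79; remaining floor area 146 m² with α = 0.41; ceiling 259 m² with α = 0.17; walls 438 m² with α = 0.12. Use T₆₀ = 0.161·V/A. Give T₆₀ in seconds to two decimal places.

Summing Sᵢαᵢ: 113·0.79 + 146·0.41 + 259·0.17 + 438·0.12 = 245.72 m².
T₆₀ = 0.161·V/A = 0.161·1655/245.72 = 1.084 s.

1.08 s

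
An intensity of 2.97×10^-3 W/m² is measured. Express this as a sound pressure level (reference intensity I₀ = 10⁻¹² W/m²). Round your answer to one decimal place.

94.7 dB

I/I₀ = 2.97×10^-3/10⁻¹² = 2.97×10^9, and L = 10·log₁₀(I/I₀).
L = 10·(0.4728 + 9) = 94.73 dB.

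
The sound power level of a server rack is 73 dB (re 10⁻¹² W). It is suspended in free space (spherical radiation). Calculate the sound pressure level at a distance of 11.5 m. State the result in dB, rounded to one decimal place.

The power spreads over a sphere of area 4π·r², so L_p = L_w − 10·log₁₀(4π·r²).
4π·r² = 1662 m², 10·log₁₀ of that is 32.206 dB.
L_p = 73 − 32.206 = 40.79 dB.

40.8 dB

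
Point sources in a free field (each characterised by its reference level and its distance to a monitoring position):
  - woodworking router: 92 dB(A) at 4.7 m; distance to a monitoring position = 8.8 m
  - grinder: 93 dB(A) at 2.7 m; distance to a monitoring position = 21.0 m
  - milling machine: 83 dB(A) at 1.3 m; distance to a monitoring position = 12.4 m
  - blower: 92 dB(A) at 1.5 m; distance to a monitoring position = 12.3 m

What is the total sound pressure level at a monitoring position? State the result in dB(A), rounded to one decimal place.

87.1 dB(A)

Apply inverse-square spreading to bring every level to the receiver, then sum 10^(L/10).
woodworking router: 92 − 20·log₁₀(8.8/4.7) = 92 − 5.45 = 86.55 dB(A).
grinder: 93 − 20·log₁₀(21.0/2.7) = 93 − 17.82 = 75.18 dB(A).
milling machine: 83 − 20·log₁₀(12.4/1.3) = 83 − 19.59 = 63.41 dB(A).
blower: 92 − 20·log₁₀(12.3/1.5) = 92 − 18.28 = 73.72 dB(A).
Σ 10^(L/10) = 5.108e+08 → L_total = 10·log₁₀(5.108e+08) = 87.08 dB(A).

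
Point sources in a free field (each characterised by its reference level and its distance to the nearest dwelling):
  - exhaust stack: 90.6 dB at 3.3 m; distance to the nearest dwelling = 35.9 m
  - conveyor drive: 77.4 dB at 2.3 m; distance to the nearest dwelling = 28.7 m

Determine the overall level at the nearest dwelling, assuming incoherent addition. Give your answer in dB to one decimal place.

Propagate each source to the receiver with L = L_ref − 20·log₁₀(r/r_ref), then add intensities.
exhaust stack: 90.6 − 20·log₁₀(35.9/3.3) = 90.6 − 20.73 = 69.87 dB.
conveyor drive: 77.4 − 20·log₁₀(28.7/2.3) = 77.4 − 21.92 = 55.48 dB.
Σ 10^(L/10) = 1.005e+07 → L_total = 10·log₁₀(1.005e+07) = 70.02 dB.

70.0 dB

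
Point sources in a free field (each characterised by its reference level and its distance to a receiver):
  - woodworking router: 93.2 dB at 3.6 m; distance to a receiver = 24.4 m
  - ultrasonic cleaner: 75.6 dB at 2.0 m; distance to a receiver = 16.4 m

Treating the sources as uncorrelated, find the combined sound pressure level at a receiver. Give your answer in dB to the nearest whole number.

77 dB

Apply inverse-square spreading to bring every level to the receiver, then sum 10^(L/10).
woodworking router: 93.2 − 20·log₁₀(24.4/3.6) = 93.2 − 16.62 = 76.58 dB.
ultrasonic cleaner: 75.6 − 20·log₁₀(16.4/2.0) = 75.6 − 18.28 = 57.32 dB.
Σ 10^(L/10) = 4.602e+07 → L_total = 10·log₁₀(4.602e+07) = 76.63 dB.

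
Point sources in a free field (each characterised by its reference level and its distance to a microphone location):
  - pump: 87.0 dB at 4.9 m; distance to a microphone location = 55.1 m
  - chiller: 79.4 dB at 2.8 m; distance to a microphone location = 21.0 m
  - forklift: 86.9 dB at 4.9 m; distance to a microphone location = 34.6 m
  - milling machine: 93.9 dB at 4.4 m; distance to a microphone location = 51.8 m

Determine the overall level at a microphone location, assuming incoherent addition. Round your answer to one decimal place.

Propagate each source to the receiver with L = L_ref − 20·log₁₀(r/r_ref), then add intensities.
pump: 87.0 − 20·log₁₀(55.1/4.9) = 87.0 − 21.02 = 65.98 dB.
chiller: 79.4 − 20·log₁₀(21.0/2.8) = 79.4 − 17.50 = 61.90 dB.
forklift: 86.9 − 20·log₁₀(34.6/4.9) = 86.9 − 16.98 = 69.92 dB.
milling machine: 93.9 − 20·log₁₀(51.8/4.4) = 93.9 − 21.42 = 72.48 dB.
Σ 10^(L/10) = 3.305e+07 → L_total = 10·log₁₀(3.305e+07) = 75.19 dB.

75.2 dB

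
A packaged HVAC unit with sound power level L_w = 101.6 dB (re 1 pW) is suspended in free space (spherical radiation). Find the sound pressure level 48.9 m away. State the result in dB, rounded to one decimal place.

56.8 dB

Free-field spherical radiation: L_p = L_w − 10·log₁₀(4π·r²), r = 48.9 m.
4π·r² = 3.005e+04 m², 10·log₁₀ of that is 44.778 dB.
L_p = 101.6 − 44.778 = 56.82 dB.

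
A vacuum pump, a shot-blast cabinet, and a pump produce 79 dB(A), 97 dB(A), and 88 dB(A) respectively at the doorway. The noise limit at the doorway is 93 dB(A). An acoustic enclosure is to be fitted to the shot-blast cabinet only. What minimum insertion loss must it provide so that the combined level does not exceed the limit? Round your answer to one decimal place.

5.9 dB

Fixed contribution from the other sources: Σ 10^(L/10) = 10^(79/10) + 10^(88/10) = 7.104e+08 (88.51 dB(A)).
To meet 93 dB(A) overall, the treated shot-blast cabinet may contribute at most 10^(93/10) − 7.104e+08 = 1.285e+09, i.e. 91.09 dB(A).
So the shot-blast cabinet must be reduced from 97 to 91.09 dB(A): IL = 5.91 dB.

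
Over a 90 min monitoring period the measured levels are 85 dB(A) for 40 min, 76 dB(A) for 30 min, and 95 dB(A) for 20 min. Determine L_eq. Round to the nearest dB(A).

89 dB(A)

L_eq = 10·log₁₀[(1/T)·Σ tᵢ·10^(Lᵢ/10)] with T = 90 min.
Σ tᵢ·10^(Lᵢ/10) = 40·10^(85/10) + 30·10^(76/10) + 20·10^(95/10) = 7.709e+10.
L_eq = 10·log₁₀(7.709e+10/90) = 89.33 dB(A).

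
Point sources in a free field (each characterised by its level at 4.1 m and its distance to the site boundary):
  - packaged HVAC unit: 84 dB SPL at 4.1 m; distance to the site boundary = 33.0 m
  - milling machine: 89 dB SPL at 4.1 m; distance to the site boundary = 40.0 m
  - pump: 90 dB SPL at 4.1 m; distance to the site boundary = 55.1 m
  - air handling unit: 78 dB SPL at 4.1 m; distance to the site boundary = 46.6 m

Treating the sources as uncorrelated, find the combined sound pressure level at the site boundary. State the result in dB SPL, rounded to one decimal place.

Apply inverse-square spreading to bring every level to the receiver, then sum 10^(L/10).
packaged HVAC unit: 84 − 20·log₁₀(33.0/4.1) = 84 − 18.11 = 65.89 dB SPL.
milling machine: 89 − 20·log₁₀(40.0/4.1) = 89 − 19.79 = 69.21 dB SPL.
pump: 90 − 20·log₁₀(55.1/4.1) = 90 − 22.57 = 67.43 dB SPL.
air handling unit: 78 − 20·log₁₀(46.6/4.1) = 78 − 21.11 = 56.89 dB SPL.
Σ 10^(L/10) = 1.825e+07 → L_total = 10·log₁₀(1.825e+07) = 72.61 dB SPL.

72.6 dB SPL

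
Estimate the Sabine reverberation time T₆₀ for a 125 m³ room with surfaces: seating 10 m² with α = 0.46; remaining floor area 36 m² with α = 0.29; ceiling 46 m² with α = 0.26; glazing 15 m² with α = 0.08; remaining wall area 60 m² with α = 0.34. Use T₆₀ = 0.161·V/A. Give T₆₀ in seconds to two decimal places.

0.41 s

A = Σ Sᵢαᵢ = 10·0.46 + 36·0.29 + 46·0.26 + 15·0.08 + 60·0.34 = 48.60 m².
T₆₀ = 0.161·V/A = 0.161·125/48.60 = 0.414 s.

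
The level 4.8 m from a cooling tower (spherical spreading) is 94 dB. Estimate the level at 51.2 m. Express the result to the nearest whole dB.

Point-source attenuation: ΔL = 20·log₁₀(r₂/r₁) = 20·log₁₀(51.2/4.8) = 20.561 dB.
L₂ = 94 − 20·log₁₀(51.2/4.8) = 94 − 20.561 = 73.44 dB.

73 dB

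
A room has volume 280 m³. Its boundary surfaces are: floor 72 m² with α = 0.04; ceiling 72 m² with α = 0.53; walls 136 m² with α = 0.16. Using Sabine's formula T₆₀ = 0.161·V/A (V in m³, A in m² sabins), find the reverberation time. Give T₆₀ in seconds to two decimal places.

Total absorption A = 72·0.04 + 72·0.53 + 136·0.16 = 62.80 m² sabins.
T₆₀ = 0.161·V/A = 0.161·280/62.80 = 0.718 s.

0.72 s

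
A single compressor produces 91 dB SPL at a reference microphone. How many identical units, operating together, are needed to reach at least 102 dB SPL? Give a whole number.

13

The shortfall is 102 − 91 = 11.0 dB, and N units add 10·log₁₀ N, so need 10·log₁₀ N ≥ 11.0.
N ≥ 10^(11.0/10) = 12.589, so N = 13.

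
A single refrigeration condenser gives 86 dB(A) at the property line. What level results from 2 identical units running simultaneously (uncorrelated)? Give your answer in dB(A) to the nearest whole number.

With 2 equal, uncorrelated contributions the intensity is 2× that of one unit, giving a rise of 10·log₁₀ 2.
L_total = 86 + 10·log₁₀(2) = 86 + 3.010 = 89.01 dB(A).

89 dB(A)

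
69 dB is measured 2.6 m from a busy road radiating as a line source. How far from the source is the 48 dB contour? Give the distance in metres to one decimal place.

The 21.0 dB drop corresponds to a distance ratio of 10^(21.0/10) for a line source.
r₂ = 2.6·10^((69−48)/10) = 2.6·10^(21.0/10) = 327.32 m.

327.3 m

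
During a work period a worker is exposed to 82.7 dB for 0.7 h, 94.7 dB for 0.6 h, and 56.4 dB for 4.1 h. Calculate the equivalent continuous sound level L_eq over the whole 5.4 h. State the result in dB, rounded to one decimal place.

85.5 dB

L_eq = 10·log₁₀[(1/T)·Σ tᵢ·10^(Lᵢ/10)] with T = 5.4 h.
Σ tᵢ·10^(Lᵢ/10) = 0.7·10^(82.7/10) + 0.6·10^(94.7/10) + 4.1·10^(56.4/10) = 1.903e+09.
L_eq = 10·log₁₀(1.903e+09/5.4) = 85.47 dB.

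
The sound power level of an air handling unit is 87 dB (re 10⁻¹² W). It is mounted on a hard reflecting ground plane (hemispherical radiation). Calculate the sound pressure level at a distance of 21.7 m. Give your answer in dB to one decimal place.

Free-field hemispherical radiation: L_p = L_w − 10·log₁₀(2π·r²), r = 21.7 m.
2π·r² = 2959 m², 10·log₁₀ of that is 34.711 dB.
L_p = 87 − 34.711 = 52.29 dB.

52.3 dB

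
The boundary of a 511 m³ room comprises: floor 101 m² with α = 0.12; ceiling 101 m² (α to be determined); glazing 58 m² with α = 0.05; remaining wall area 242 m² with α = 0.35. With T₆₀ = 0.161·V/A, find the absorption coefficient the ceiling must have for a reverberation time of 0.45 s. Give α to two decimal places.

0.82

From T₆₀ = 0.161·V/A, the target T₆₀ = 0.45 s needs A = 0.161·511/0.45 = 182.82 m².
Absorption from the other surfaces = 101·0.12 + 58·0.05 + 242·0.35 = 99.72 m², so the ceiling must supply 83.10 m² over 101 m².
α = 83.10/101 = 0.823.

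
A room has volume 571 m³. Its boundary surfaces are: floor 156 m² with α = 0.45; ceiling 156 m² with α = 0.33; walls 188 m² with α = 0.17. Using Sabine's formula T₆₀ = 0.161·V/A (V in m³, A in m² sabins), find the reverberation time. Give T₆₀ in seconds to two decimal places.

0.60 s

A = Σ Sᵢαᵢ = 156·0.45 + 156·0.33 + 188·0.17 = 153.64 m².
T₆₀ = 0.161 × 571 / 153.64 = 0.598 s.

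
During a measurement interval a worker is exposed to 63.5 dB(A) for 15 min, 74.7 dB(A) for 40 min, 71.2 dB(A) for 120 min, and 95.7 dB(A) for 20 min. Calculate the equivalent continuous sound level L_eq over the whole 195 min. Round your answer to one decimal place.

The energy average is taken in the linear domain: L_eq = 10·log₁₀[(Σ tᵢ·10^(Lᵢ/10))/T], T = 195 min.
Σ tᵢ·10^(Lᵢ/10) = 15·10^(63.5/10) + 40·10^(74.7/10) + 120·10^(71.2/10) + 20·10^(95.7/10) = 7.710e+10.
L_eq = 10·log₁₀(7.710e+10/195) = 85.97 dB(A).

86.0 dB(A)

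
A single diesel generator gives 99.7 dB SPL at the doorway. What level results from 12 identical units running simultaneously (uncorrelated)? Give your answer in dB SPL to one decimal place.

110.5 dB SPL

L_total = L₁ + 10·log₁₀ N for N identical incoherent sources.
L_total = 99.7 + 10·log₁₀(12) = 99.7 + 10.792 = 110.49 dB SPL.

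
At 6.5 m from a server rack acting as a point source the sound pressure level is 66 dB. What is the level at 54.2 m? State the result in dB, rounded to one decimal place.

47.6 dB

Spherical spreading from a point source gives a 20·log₁₀(r₂/r₁) drop.
L₂ = 66 − 20·log₁₀(54.2/6.5) = 66 − 18.422 = 47.58 dB.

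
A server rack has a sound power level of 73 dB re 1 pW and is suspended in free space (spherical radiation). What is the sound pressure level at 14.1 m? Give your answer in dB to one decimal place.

39.0 dB

L_p = L_w − 10·log₁₀(4π·r²) with r = 14.1 m.
4π·r² = 2498 m², 10·log₁₀ of that is 33.976 dB.
L_p = 73 − 33.976 = 39.02 dB.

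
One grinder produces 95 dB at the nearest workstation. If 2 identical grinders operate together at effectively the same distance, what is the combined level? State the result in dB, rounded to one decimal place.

98.0 dB

L_total = L₁ + 10·log₁₀ N for N identical incoherent sources.
L_total = 95 + 10·log₁₀(2) = 95 + 3.010 = 98.01 dB.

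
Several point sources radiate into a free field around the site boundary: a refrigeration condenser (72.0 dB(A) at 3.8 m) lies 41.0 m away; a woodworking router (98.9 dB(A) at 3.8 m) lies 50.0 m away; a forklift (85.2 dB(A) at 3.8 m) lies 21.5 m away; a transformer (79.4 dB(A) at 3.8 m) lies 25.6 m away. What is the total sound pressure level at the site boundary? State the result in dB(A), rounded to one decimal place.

77.6 dB(A)

Apply inverse-square spreading to bring every level to the receiver, then sum 10^(L/10).
refrigeration condenser: 72.0 − 20·log₁₀(41.0/3.8) = 72.0 − 20.66 = 51.34 dB(A).
woodworking router: 98.9 − 20·log₁₀(50.0/3.8) = 98.9 − 22.38 = 76.52 dB(A).
forklift: 85.2 − 20·log₁₀(21.5/3.8) = 85.2 − 15.05 = 70.15 dB(A).
transformer: 79.4 − 20·log₁₀(25.6/3.8) = 79.4 − 16.57 = 62.83 dB(A).
Σ 10^(L/10) = 5.724e+07 → L_total = 10·log₁₀(5.724e+07) = 77.58 dB(A).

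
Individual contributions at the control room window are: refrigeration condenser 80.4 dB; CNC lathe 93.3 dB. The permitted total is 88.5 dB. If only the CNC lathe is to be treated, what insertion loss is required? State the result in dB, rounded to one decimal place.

5.5 dB

Everything except the CNC lathe sums to 10^(80.4/10) = 1.096e+08 in linear terms, 80.40 dB.
The limit corresponds to 10^(88.5/10) = 7.079e+08; subtracting the fixed part leaves 5.983e+08 for the CNC lathe, i.e. 87.77 dB.
Required insertion loss = 93.3 − 87.77 = 5.53 dB.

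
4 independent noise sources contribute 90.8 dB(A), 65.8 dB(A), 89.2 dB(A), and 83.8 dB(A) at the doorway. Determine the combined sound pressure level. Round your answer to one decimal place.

For uncorrelated sources the intensities add, so convert each level to linear form, sum, and take 10·log₁₀ of the total.
Σ 10^(L/10) = 10^(90.8/10) + 10^(65.8/10) + 10^(89.2/10) + 10^(83.8/10) = 2.278e+09.
L_total = 10·log₁₀(2.278e+09) = 93.57 dB(A).

93.6 dB(A)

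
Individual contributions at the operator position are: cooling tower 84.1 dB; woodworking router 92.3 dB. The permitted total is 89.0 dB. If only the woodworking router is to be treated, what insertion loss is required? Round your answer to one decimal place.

5.0 dB

Fixed contribution from the other source: Σ 10^(L/10) = 10^(84.1/10) = 2.570e+08 (84.10 dB).
To meet 89.0 dB overall, the treated woodworking router may contribute at most 10^(89.0/10) − 2.570e+08 = 5.373e+08, i.e. 87.30 dB.
So the woodworking router must be reduced from 92.3 to 87.30 dB: IL = 5.00 dB.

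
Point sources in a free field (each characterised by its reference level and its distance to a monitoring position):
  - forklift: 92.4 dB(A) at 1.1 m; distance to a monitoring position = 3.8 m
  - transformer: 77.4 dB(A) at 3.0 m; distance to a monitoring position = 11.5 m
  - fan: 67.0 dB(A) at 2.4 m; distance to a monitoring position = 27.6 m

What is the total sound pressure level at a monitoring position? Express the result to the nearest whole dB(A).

First find each source's level at the receiver (point-source: −20·log₁₀(r/r_ref)), then combine on an intensity basis.
forklift: 92.4 − 20·log₁₀(3.8/1.1) = 92.4 − 10.77 = 81.63 dB(A).
transformer: 77.4 − 20·log₁₀(11.5/3.0) = 77.4 − 11.67 = 65.73 dB(A).
fan: 67.0 − 20·log₁₀(27.6/2.4) = 67.0 − 21.21 = 45.79 dB(A).
Σ 10^(L/10) = 1.494e+08 → L_total = 10·log₁₀(1.494e+08) = 81.74 dB(A).

82 dB(A)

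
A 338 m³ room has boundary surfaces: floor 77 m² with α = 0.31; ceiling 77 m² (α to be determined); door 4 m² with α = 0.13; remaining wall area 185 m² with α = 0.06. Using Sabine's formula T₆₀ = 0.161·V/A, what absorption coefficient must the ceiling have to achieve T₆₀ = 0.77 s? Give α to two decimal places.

0.46

From T₆₀ = 0.161·V/A, the target T₆₀ = 0.77 s needs A = 0.161·338/0.77 = 70.67 m².
Absorption from the other surfaces = 77·0.31 + 4·0.13 + 185·0.06 = 35.49 m², so the ceiling must supply 35.18 m² over 77 m².
α = 35.18/77 = 0.457.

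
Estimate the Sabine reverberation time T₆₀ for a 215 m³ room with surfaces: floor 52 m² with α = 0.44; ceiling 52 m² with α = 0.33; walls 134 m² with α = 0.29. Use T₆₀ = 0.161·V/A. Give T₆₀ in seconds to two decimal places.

Summing Sᵢαᵢ: 52·0.44 + 52·0.33 + 134·0.29 = 78.90 m².
T₆₀ = 0.161 × 215 / 78.90 = 0.439 s.

0.44 s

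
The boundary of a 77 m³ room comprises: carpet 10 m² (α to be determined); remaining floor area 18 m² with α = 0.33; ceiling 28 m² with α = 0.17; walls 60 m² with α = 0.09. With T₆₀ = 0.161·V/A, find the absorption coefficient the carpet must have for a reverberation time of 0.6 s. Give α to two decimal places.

0.46

Required total absorption A = 0.161·77/0.6 = 20.66 m².
Absorption from the other surfaces = 18·0.33 + 28·0.17 + 60·0.09 = 16.10 m², so the carpet must supply 4.56 m² over 10 m².
α = 4.56/10 = 0.456.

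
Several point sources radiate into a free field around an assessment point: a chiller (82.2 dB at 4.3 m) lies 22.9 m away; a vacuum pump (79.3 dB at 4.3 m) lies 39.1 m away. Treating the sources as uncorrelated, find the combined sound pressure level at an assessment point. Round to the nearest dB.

Propagate each source to the receiver with L = L_ref − 20·log₁₀(r/r_ref), then add intensities.
chiller: 82.2 − 20·log₁₀(22.9/4.3) = 82.2 − 14.53 = 67.67 dB.
vacuum pump: 79.3 − 20·log₁₀(39.1/4.3) = 79.3 − 19.17 = 60.13 dB.
Σ 10^(L/10) = 6.881e+06 → L_total = 10·log₁₀(6.881e+06) = 68.38 dB.

68 dB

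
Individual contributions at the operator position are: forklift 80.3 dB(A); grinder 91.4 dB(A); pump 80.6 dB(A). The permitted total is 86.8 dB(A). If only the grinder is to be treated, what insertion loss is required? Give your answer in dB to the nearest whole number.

7 dB

The untreated sources together contribute 10^(80.3/10) + 10^(80.6/10) = 2.220e+08, i.e. 83.46 dB(A).
The limit corresponds to 10^(86.8/10) = 4.786e+08; subtracting the fixed part leaves 2.567e+08 for the grinder, i.e. 84.09 dB(A).
So the grinder must be reduced from 91.4 to 84.09 dB(A): IL = 7.31 dB.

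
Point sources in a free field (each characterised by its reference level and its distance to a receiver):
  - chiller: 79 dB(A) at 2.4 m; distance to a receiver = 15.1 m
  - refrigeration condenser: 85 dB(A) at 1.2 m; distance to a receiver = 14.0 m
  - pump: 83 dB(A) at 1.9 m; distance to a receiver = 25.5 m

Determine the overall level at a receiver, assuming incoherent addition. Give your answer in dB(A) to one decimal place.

67.4 dB(A)

Propagate each source to the receiver with L = L_ref − 20·log₁₀(r/r_ref), then add intensities.
chiller: 79 − 20·log₁₀(15.1/2.4) = 79 − 15.98 = 63.02 dB(A).
refrigeration condenser: 85 − 20·log₁₀(14.0/1.2) = 85 − 21.34 = 63.66 dB(A).
pump: 83 − 20·log₁₀(25.5/1.9) = 83 − 22.56 = 60.44 dB(A).
Σ 10^(L/10) = 5.438e+06 → L_total = 10·log₁₀(5.438e+06) = 67.35 dB(A).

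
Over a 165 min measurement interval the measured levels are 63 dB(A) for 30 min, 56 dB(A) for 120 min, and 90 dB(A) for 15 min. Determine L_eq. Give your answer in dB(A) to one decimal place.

79.6 dB(A)

The energy average is taken in the linear domain: L_eq = 10·log₁₀[(Σ tᵢ·10^(Lᵢ/10))/T], T = 165 min.
Σ tᵢ·10^(Lᵢ/10) = 30·10^(63/10) + 120·10^(56/10) + 15·10^(90/10) = 1.511e+10.
L_eq = 10·log₁₀(1.511e+10/165) = 79.62 dB(A).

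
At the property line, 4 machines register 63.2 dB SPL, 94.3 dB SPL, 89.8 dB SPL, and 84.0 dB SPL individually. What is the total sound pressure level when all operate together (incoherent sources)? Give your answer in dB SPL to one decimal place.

Incoherent sources combine by intensity addition: L_total = 10·log₁₀(Σ 10^(L_i/10)).
Σ 10^(L/10) = 10^(63.2/10) + 10^(94.3/10) + 10^(89.8/10) + 10^(84.0/10) = 3.900e+09.
L_total = 10·log₁₀(3.900e+09) = 95.91 dB SPL.

95.9 dB SPL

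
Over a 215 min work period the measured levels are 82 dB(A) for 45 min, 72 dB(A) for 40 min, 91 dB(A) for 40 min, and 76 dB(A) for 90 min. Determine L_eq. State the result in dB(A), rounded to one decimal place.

L_eq = 10·log₁₀[(1/T)·Σ tᵢ·10^(Lᵢ/10)] with T = 215 min.
Σ tᵢ·10^(Lᵢ/10) = 45·10^(82/10) + 40·10^(72/10) + 40·10^(91/10) + 90·10^(76/10) = 6.171e+10.
L_eq = 10·log₁₀(6.171e+10/215) = 84.58 dB(A).

84.6 dB(A)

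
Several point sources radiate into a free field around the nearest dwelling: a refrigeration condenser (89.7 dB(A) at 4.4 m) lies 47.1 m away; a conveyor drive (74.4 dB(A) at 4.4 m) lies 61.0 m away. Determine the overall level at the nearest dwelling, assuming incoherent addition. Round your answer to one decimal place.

69.2 dB(A)

Apply inverse-square spreading to bring every level to the receiver, then sum 10^(L/10).
refrigeration condenser: 89.7 − 20·log₁₀(47.1/4.4) = 89.7 − 20.59 = 69.11 dB(A).
conveyor drive: 74.4 − 20·log₁₀(61.0/4.4) = 74.4 − 22.84 = 51.56 dB(A).
Σ 10^(L/10) = 8.288e+06 → L_total = 10·log₁₀(8.288e+06) = 69.18 dB(A).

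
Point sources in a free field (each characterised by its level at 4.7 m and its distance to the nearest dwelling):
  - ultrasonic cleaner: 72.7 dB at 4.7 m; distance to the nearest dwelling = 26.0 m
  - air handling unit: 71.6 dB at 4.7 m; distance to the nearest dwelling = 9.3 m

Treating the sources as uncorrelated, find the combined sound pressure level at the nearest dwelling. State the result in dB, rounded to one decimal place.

66.3 dB

Apply inverse-square spreading to bring every level to the receiver, then sum 10^(L/10).
ultrasonic cleaner: 72.7 − 20·log₁₀(26.0/4.7) = 72.7 − 14.86 = 57.84 dB.
air handling unit: 71.6 − 20·log₁₀(9.3/4.7) = 71.6 − 5.93 = 65.67 dB.
Σ 10^(L/10) = 4.300e+06 → L_total = 10·log₁₀(4.300e+06) = 66.33 dB.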